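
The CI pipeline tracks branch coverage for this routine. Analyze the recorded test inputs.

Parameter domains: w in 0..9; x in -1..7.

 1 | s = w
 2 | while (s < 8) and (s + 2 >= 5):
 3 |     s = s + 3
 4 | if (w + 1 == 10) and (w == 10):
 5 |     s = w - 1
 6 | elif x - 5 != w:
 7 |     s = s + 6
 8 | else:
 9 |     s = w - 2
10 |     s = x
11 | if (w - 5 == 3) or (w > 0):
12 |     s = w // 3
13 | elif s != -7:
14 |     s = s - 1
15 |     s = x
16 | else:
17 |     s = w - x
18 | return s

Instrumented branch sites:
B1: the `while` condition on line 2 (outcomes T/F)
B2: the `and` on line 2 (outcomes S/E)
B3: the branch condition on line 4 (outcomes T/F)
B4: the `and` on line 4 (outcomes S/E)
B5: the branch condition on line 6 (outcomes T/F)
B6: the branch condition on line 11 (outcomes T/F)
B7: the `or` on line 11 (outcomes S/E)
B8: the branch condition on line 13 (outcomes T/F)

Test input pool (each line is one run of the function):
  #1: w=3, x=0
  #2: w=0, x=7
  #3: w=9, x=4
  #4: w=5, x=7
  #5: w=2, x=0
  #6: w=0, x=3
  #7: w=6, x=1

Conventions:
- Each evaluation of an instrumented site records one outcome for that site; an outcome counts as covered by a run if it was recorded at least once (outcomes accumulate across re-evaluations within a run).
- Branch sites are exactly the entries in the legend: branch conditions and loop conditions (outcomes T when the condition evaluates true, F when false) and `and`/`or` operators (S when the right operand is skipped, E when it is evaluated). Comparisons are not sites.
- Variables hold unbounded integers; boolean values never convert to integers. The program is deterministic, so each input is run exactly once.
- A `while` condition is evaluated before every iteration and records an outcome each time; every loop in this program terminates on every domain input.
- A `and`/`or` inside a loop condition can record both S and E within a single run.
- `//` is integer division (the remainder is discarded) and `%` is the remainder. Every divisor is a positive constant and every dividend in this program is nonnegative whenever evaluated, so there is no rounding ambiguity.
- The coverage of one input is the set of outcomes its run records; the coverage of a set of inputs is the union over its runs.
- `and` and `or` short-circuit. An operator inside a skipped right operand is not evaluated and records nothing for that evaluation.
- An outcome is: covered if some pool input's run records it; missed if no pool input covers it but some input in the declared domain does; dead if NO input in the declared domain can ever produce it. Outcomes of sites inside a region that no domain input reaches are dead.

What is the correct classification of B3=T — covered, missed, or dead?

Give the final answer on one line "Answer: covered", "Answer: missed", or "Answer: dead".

no pool input records B3=T
checking all 90 inputs in the declared domain: B3=T is never recorded -> dead

Answer: dead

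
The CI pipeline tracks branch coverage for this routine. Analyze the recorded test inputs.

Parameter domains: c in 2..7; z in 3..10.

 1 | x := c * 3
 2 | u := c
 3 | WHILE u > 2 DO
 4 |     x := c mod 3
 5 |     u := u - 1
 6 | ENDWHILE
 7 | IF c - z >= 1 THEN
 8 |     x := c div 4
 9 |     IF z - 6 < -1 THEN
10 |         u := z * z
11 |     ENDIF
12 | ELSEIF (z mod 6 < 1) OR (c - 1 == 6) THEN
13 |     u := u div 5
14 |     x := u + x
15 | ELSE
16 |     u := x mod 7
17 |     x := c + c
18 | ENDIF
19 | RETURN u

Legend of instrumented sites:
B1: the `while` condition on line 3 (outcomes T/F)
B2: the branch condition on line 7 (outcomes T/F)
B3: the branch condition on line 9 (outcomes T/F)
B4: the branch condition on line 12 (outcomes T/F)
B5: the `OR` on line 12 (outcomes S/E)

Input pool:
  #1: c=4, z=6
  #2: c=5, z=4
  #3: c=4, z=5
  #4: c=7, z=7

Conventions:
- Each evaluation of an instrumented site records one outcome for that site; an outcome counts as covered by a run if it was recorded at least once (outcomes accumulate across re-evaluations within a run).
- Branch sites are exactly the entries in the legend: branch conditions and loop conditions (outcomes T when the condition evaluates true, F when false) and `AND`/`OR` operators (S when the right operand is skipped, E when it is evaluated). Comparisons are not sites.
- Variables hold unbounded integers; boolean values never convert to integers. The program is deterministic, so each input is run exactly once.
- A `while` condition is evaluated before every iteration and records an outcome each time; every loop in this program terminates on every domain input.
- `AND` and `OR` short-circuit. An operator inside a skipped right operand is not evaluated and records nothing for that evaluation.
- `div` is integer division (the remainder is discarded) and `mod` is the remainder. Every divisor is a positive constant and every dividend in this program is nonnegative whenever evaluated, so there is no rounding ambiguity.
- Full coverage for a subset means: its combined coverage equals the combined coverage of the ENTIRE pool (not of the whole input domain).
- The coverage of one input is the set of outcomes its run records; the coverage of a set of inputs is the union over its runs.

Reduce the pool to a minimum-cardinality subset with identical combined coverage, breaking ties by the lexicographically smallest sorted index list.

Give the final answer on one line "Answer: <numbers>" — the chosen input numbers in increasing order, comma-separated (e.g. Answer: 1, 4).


test 1 (c=4, z=6) fires B1->T, B1->T, B1->F, B2->F, B5->S, B4->T; hits B1=T, B1=F, B2=F, B4=T, B5=S
test 2 (c=5, z=4) fires B1->T, B1->T, B1->T, B1->F, B2->T, B3->T; hits B1=T, B1=F, B2=T, B3=T
test 3 (c=4, z=5) fires B1->T, B1->T, B1->F, B2->F, B5->E, B4->F; hits B1=T, B1=F, B2=F, B4=F, B5=E
test 4 (c=7, z=7) fires B1->T, B1->T, B1->T, B1->T, B1->T, B1->F, B2->F, B5->E, B4->T; hits B1=T, B1=F, B2=F, B4=T, B5=E
pool-wide coverage (9 outcomes): B1=T, B1=F, B2=T, B2=F, B3=T, B4=T, B4=F, B5=S, B5=E
every size-1 subset falls short of the 9 outcomes (best: 5/9)
every size-2 subset falls short of the 9 outcomes (best: 7/9)
at size 3, {1, 2, 3} reaches all 9 outcomes; every lexicographically earlier size-3 subset fails
Answer: 1, 2, 3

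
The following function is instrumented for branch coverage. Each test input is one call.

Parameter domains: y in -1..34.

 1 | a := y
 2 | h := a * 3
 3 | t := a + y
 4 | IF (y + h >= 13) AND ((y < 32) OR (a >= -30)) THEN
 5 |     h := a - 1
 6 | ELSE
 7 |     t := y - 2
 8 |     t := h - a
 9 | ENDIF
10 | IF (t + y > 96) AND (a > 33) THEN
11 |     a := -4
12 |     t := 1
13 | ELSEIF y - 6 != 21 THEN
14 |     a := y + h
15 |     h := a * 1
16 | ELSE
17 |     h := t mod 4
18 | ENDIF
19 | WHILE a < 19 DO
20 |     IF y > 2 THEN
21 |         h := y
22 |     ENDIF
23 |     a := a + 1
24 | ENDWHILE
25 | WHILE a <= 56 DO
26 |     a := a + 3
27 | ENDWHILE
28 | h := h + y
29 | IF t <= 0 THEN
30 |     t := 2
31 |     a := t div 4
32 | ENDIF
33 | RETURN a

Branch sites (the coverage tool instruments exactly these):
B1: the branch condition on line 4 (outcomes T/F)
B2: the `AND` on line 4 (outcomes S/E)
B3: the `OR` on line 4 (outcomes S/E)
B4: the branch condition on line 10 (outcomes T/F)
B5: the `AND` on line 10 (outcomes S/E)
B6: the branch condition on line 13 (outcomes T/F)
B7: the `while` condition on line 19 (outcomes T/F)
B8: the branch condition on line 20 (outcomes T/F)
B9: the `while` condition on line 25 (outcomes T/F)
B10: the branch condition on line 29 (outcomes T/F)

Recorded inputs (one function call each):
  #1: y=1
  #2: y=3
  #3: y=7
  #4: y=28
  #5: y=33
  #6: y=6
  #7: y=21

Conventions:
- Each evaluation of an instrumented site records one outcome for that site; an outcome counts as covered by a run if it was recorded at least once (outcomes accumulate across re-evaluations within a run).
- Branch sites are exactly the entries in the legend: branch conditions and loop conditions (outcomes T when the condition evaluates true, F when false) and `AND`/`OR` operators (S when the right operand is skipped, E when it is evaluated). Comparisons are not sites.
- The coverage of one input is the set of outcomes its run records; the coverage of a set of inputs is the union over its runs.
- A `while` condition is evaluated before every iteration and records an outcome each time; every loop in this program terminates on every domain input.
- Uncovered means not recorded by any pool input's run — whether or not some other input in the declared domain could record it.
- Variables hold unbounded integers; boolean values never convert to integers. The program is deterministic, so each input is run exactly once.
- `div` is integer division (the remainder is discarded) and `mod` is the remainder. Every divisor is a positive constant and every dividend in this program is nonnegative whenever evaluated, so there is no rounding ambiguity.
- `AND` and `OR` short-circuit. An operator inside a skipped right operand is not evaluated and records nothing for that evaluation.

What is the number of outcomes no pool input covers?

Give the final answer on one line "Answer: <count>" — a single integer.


run #1 (y=1) runs B2->S, B1->F, B5->S, B4->F, B6->T, B7->T, B8->F, B7->T, B8->F, B7->T, B8->F, B7->T, B8->F, B7->T, ...; records B1=F, B2=S, B4=F, B5=S, B6=T, B7=T, B7=F, B8=F, B9=T, B9=F, B10=F
run #2 (y=3) runs B2->S, B1->F, B5->S, B4->F, B6->T, B7->T, B8->T, B7->T, B8->T, B7->T, B8->T, B7->T, B8->T, B7->T, ...; records B1=F, B2=S, B4=F, B5=S, B6=T, B7=T, B7=F, B8=T, B9=T, B9=F, B10=F
run #3 (y=7) runs B2->E, B3->S, B1->T, B5->S, B4->F, B6->T, B7->T, B8->T, B7->T, B8->T, B7->T, B8->T, B7->T, B8->T, ...; records B1=T, B2=E, B3=S, B4=F, B5=S, B6=T, B7=T, B7=F, B8=T, B9=T, B9=F, B10=F
run #4 (y=28) runs B2->E, B3->S, B1->T, B5->S, B4->F, B6->T, B7->F, B9->T, B9->F, B10->F; records B1=T, B2=E, B3=S, B4=F, B5=S, B6=T, B7=F, B9=T, B9=F, B10=F
run #5 (y=33) runs B2->E, B3->E, B1->T, B5->E, B4->F, B6->T, B7->F, B9->F, B10->F; records B1=T, B2=E, B3=E, B4=F, B5=E, B6=T, B7=F, B9=F, B10=F
run #6 (y=6) runs B2->E, B3->S, B1->T, B5->S, B4->F, B6->T, B7->T, B8->T, B7->T, B8->T, B7->T, B8->T, B7->T, B8->T, ...; records B1=T, B2=E, B3=S, B4=F, B5=S, B6=T, B7=T, B7=F, B8=T, B9=T, B9=F, B10=F
run #7 (y=21) runs B2->E, B3->S, B1->T, B5->S, B4->F, B6->T, B7->F, B9->T, B9->T, B9->T, B9->T, B9->T, B9->T, B9->F, ...; records B1=T, B2=E, B3=S, B4=F, B5=S, B6=T, B7=F, B9=T, B9=F, B10=F
union over the pool: B1=T, B1=F, B2=S, B2=E, B3=S, B3=E, B4=F, B5=S, B5=E, B6=T, B7=T, B7=F, B8=T, B8=F, B9=T, B9=F, B10=F
uncovered (3 of 20): B4=T, B6=F, B10=T
Answer: 3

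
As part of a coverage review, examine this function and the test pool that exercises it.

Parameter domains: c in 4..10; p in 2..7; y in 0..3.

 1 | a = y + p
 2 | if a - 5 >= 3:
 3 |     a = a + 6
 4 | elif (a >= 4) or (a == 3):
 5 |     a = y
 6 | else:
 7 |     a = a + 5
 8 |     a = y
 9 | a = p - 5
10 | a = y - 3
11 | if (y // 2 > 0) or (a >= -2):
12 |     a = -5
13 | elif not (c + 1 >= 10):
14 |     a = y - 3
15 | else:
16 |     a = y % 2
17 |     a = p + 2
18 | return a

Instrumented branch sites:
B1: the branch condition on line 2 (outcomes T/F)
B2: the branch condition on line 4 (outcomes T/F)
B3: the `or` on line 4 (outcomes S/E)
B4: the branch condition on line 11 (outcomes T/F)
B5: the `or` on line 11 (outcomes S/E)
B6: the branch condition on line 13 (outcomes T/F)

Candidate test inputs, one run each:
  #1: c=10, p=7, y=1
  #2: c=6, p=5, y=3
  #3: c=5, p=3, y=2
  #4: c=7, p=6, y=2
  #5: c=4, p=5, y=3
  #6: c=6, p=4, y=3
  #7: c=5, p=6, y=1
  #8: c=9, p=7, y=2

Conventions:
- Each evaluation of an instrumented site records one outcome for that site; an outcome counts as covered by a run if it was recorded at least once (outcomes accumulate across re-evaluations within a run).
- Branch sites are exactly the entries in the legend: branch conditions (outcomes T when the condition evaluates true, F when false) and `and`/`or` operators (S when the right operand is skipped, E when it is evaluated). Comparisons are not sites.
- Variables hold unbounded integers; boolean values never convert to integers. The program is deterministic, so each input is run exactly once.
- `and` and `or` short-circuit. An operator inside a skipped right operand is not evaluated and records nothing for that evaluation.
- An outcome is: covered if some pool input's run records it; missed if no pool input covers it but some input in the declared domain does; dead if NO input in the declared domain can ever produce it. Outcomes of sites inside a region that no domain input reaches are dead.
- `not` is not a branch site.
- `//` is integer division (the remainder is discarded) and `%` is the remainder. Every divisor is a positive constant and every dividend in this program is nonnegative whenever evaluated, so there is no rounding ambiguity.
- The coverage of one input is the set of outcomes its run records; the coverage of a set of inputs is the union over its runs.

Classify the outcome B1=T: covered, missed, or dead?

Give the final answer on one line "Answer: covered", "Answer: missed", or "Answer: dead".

B1=T is recorded by pool input(s) 1, 2, 4, 5, 8 -> covered

Answer: covered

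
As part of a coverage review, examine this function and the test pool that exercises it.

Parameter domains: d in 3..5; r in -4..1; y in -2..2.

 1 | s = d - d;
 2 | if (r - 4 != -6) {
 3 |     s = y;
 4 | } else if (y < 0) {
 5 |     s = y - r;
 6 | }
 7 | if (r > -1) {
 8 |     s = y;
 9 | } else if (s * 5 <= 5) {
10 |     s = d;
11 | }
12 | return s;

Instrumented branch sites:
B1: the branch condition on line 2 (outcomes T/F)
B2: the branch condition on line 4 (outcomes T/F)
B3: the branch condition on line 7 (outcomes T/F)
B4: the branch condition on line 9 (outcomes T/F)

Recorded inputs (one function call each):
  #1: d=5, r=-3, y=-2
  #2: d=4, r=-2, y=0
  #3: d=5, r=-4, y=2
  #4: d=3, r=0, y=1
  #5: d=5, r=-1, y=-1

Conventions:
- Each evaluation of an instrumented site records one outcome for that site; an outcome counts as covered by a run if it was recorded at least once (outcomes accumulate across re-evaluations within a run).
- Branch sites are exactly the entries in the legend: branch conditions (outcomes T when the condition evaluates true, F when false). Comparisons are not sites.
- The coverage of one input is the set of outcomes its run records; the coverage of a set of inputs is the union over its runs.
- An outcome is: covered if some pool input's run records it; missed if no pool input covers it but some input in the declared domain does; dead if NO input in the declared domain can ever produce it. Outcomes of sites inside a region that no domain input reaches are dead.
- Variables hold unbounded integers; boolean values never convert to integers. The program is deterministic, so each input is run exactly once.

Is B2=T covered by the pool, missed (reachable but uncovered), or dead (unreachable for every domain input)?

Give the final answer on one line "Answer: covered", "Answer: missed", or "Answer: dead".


no pool input records B2=T
but domain input (d=3, r=-2, y=-2) does record it -> reachable, so missed
Answer: missed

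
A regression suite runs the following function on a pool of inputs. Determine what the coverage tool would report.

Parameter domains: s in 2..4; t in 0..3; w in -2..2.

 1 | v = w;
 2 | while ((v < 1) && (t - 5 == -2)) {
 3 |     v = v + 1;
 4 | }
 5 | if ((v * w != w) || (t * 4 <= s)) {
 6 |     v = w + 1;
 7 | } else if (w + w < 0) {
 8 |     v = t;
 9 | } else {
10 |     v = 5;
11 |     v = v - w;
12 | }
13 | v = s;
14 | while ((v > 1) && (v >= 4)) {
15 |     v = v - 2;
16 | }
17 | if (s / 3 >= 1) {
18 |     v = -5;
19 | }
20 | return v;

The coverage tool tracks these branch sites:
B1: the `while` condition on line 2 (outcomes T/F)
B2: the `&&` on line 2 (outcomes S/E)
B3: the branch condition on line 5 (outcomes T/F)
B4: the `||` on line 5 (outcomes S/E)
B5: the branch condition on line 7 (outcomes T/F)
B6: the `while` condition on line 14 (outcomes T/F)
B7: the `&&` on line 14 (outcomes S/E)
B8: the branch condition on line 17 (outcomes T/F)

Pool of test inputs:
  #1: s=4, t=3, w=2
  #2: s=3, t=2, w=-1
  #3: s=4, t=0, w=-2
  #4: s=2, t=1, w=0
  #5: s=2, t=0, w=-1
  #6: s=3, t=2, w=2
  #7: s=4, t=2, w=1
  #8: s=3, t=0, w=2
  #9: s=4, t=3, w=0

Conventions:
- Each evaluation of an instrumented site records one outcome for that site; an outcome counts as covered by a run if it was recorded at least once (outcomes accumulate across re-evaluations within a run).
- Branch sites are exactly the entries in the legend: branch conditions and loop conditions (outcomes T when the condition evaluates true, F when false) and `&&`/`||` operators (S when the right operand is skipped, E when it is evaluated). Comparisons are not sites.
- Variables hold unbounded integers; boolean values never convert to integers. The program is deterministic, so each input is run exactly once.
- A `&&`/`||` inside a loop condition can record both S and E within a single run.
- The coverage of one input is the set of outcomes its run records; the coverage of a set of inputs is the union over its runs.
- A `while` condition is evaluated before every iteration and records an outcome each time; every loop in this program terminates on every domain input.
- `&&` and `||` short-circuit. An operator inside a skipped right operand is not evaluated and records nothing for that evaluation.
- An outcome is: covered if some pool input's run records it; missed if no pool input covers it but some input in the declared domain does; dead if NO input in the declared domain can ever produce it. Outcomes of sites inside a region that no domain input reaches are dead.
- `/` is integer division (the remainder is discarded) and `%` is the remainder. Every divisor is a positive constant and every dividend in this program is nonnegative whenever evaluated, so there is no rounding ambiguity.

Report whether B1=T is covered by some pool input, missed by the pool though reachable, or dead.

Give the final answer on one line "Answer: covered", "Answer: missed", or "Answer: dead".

B1=T is recorded by pool input(s) 9 -> covered

Answer: covered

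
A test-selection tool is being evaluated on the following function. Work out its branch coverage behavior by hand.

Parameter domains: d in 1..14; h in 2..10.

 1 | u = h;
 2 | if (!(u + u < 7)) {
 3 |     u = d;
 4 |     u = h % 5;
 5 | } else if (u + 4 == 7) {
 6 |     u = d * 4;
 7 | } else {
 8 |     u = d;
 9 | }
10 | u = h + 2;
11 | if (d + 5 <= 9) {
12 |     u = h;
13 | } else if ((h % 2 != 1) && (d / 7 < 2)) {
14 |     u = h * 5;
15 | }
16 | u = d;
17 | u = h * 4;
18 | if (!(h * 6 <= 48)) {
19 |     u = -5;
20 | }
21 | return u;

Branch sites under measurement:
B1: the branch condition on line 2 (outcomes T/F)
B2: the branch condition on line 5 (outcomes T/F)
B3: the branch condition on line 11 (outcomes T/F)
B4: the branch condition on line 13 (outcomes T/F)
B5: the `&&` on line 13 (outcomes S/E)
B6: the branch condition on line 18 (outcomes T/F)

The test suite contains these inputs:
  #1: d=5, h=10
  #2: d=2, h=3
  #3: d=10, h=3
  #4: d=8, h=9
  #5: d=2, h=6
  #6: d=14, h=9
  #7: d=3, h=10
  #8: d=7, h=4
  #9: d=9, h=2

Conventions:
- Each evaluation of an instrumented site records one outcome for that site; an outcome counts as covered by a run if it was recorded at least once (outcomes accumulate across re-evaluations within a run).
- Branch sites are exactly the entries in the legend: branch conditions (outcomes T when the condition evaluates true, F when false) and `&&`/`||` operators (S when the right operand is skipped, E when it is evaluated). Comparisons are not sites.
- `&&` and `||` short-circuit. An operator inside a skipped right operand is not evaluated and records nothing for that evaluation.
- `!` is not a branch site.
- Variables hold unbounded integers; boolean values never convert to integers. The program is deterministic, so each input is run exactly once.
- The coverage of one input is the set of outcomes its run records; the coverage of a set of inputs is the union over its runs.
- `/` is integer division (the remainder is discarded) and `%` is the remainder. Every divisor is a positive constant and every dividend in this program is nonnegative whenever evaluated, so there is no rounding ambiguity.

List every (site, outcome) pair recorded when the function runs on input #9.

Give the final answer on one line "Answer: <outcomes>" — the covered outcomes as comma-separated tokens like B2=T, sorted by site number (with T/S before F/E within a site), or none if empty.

Simulating input #9 (d=9, h=2) step by step:
  B1->F, B2->F, B3->F, B5->E, B4->T, B6->F
distinct outcomes covered: B1=F, B2=F, B3=F, B4=T, B5=E, B6=F

Answer: B1=F, B2=F, B3=F, B4=T, B5=E, B6=F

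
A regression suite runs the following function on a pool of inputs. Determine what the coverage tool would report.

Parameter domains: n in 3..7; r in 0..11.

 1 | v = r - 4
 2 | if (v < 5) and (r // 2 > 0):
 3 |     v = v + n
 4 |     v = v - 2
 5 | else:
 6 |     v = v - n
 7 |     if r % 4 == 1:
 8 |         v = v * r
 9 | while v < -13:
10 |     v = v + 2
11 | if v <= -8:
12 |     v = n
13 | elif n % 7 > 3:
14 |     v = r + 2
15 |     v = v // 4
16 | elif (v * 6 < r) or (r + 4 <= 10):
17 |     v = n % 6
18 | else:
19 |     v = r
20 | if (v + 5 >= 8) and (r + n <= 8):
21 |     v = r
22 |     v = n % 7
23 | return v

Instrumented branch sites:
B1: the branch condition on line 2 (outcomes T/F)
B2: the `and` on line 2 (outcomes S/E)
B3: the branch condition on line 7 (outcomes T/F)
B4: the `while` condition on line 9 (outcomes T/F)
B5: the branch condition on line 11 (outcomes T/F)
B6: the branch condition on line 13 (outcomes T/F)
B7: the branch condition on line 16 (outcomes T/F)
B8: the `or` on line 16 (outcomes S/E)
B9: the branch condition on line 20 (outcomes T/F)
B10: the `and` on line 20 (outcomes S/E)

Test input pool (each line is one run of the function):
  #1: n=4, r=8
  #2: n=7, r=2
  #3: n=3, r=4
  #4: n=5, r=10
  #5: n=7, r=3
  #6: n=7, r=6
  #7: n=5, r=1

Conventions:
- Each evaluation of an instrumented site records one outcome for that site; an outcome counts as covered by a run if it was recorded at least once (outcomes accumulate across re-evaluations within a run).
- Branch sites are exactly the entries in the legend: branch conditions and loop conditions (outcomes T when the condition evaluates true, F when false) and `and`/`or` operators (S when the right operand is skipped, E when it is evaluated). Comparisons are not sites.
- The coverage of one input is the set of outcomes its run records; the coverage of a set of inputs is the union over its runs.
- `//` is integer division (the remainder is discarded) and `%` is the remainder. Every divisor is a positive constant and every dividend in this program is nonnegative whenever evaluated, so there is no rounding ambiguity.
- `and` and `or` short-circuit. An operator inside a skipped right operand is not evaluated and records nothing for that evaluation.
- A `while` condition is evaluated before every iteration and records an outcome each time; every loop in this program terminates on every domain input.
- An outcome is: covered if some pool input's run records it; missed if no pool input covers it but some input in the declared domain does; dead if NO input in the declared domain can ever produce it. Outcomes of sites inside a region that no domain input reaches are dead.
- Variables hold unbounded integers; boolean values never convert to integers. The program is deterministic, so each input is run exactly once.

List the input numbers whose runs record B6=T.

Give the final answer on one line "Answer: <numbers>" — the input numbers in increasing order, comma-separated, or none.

input #1 (n=4, r=8): records B6=T
input #2 (n=7, r=2): does not record B6=T
input #3 (n=3, r=4): does not record B6=T
input #4 (n=5, r=10): records B6=T
input #5 (n=7, r=3): does not record B6=T
input #6 (n=7, r=6): does not record B6=T
input #7 (n=5, r=1): does not record B6=T

Answer: 1, 4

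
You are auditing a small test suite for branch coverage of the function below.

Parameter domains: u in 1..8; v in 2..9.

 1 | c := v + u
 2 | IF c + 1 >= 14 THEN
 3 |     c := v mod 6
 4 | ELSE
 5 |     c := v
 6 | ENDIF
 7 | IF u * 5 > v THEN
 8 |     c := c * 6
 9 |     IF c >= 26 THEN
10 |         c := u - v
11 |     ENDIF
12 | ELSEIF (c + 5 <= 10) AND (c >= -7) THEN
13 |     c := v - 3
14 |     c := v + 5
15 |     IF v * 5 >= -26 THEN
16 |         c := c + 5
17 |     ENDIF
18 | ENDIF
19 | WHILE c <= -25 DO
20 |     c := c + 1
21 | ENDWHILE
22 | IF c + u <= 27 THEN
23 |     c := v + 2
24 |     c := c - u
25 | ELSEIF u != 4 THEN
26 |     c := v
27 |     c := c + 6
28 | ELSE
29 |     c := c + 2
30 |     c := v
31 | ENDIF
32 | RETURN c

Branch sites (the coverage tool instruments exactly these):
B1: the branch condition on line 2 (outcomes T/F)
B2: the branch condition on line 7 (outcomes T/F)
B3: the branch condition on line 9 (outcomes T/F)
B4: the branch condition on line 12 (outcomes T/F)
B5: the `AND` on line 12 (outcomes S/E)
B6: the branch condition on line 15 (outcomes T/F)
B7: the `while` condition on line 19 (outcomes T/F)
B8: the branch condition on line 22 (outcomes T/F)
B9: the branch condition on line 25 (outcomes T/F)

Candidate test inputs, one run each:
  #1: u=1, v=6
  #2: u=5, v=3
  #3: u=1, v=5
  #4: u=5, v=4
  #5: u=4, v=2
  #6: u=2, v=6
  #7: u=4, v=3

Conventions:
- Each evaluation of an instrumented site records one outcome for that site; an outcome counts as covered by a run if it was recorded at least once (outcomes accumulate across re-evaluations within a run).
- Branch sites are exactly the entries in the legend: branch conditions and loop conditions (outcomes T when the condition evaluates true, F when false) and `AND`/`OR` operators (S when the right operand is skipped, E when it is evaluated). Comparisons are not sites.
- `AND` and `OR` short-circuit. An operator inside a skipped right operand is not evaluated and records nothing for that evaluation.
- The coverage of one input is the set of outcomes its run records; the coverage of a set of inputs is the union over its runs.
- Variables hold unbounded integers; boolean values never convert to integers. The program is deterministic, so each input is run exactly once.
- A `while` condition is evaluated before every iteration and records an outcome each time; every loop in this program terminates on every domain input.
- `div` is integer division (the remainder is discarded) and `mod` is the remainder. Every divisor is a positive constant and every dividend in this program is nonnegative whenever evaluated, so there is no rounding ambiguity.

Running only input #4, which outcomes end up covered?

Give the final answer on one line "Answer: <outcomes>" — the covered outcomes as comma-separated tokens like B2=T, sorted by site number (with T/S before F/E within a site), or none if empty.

Tracing the run of input #4 (u=5, v=4):
  B1->F, B2->T, B3->F, B7->F, B8->F, B9->T
collecting distinct outcomes: B1=F, B2=T, B3=F, B7=F, B8=F, B9=T

Answer: B1=F, B2=T, B3=F, B7=F, B8=F, B9=T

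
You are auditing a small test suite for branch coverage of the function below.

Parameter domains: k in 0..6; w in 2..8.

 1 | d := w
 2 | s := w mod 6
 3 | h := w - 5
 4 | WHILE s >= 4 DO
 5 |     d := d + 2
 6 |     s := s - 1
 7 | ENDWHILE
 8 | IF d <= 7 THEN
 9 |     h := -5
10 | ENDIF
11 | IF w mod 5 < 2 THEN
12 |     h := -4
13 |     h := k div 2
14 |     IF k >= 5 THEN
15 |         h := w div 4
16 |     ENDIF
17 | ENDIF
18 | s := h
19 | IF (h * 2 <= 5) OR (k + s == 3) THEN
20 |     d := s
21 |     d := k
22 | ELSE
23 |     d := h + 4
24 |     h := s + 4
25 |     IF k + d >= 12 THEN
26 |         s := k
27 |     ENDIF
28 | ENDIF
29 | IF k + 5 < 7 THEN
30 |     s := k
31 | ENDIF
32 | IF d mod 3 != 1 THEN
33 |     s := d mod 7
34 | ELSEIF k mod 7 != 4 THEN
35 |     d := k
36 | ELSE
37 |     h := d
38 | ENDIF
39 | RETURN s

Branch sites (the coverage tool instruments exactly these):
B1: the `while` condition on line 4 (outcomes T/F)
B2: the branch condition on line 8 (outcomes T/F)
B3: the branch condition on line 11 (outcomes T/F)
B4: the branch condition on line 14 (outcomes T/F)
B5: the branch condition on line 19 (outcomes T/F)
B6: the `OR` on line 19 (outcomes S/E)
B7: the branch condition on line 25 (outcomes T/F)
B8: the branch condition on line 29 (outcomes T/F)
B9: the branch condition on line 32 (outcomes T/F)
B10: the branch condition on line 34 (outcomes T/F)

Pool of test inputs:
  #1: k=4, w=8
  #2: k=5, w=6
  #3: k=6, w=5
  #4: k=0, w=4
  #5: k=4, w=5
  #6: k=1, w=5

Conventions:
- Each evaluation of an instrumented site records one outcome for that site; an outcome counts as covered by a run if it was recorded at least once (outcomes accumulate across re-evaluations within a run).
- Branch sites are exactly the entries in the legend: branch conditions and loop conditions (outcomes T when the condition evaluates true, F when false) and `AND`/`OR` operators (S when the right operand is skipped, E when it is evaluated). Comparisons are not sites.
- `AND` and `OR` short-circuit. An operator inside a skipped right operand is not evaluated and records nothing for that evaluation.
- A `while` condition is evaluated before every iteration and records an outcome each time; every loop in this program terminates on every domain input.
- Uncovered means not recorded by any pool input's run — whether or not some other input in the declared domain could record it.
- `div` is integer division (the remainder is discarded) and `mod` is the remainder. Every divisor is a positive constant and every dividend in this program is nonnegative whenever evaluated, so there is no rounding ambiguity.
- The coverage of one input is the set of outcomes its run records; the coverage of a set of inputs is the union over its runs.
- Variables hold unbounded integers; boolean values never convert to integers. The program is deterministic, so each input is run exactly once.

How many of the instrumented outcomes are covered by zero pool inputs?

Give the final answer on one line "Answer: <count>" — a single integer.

input #1 (k=4, w=8): events B1->F, B2->F, B3->F, B6->E, B5->F, B7->F, B8->F, B9->F, B10->F; covers B1=F, B2=F, B3=F, B5=F, B6=E, B7=F, B8=F, B9=F, B10=F
input #2 (k=5, w=6): events B1->F, B2->T, B3->T, B4->T, B6->S, B5->T, B8->F, B9->T; covers B1=F, B2=T, B3=T, B4=T, B5=T, B6=S, B8=F, B9=T
input #3 (k=6, w=5): events B1->T, B1->T, B1->F, B2->F, B3->T, B4->T, B6->S, B5->T, B8->F, B9->T; covers B1=T, B1=F, B2=F, B3=T, B4=T, B5=T, B6=S, B8=F, B9=T
input #4 (k=0, w=4): events B1->T, B1->F, B2->T, B3->F, B6->S, B5->T, B8->T, B9->T; covers B1=T, B1=F, B2=T, B3=F, B5=T, B6=S, B8=T, B9=T
input #5 (k=4, w=5): events B1->T, B1->T, B1->F, B2->F, B3->T, B4->F, B6->S, B5->T, B8->F, B9->F, B10->F; covers B1=T, B1=F, B2=F, B3=T, B4=F, B5=T, B6=S, B8=F, B9=F, B10=F
input #6 (k=1, w=5): events B1->T, B1->T, B1->F, B2->F, B3->T, B4->F, B6->S, B5->T, B8->T, B9->F, B10->T; covers B1=T, B1=F, B2=F, B3=T, B4=F, B5=T, B6=S, B8=T, B9=F, B10=T
union over the pool: B1=T, B1=F, B2=T, B2=F, B3=T, B3=F, B4=T, B4=F, B5=T, B5=F, B6=S, B6=E, B7=F, B8=T, B8=F, B9=T, B9=F, B10=T, B10=F
uncovered (1 of 20): B7=T

Answer: 1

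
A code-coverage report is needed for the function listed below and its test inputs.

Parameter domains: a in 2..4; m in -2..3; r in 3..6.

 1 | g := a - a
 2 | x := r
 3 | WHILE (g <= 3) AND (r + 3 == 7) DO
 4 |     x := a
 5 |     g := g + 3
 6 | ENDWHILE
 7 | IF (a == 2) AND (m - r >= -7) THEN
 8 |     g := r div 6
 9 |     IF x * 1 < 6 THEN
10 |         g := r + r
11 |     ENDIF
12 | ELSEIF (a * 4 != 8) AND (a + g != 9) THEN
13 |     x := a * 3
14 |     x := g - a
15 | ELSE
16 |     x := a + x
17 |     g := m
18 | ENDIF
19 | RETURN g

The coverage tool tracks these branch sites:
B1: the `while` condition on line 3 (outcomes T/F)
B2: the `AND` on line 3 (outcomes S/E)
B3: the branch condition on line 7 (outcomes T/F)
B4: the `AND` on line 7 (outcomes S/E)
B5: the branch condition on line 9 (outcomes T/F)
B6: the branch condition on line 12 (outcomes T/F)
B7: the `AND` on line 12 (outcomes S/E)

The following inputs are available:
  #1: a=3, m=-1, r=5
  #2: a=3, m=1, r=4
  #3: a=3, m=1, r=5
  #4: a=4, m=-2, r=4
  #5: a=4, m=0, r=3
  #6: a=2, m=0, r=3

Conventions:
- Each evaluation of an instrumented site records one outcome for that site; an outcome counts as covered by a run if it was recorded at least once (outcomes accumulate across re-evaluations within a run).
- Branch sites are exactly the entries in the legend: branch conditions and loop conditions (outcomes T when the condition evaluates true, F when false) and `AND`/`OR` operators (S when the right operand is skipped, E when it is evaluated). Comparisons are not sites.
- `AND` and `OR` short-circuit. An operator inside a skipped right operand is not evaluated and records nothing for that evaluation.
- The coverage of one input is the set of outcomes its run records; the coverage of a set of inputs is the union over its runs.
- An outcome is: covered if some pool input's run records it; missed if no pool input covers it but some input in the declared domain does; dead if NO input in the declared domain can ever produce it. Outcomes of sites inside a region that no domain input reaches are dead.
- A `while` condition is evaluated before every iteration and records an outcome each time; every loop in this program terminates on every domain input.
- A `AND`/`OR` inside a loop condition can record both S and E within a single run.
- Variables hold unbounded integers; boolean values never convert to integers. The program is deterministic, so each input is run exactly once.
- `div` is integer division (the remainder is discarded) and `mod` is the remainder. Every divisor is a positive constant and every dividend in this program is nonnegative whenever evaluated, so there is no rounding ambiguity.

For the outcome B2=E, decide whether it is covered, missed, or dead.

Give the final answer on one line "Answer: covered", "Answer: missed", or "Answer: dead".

B2=E is recorded by pool input(s) 1, 2, 3, 4, 5, 6 -> covered

Answer: covered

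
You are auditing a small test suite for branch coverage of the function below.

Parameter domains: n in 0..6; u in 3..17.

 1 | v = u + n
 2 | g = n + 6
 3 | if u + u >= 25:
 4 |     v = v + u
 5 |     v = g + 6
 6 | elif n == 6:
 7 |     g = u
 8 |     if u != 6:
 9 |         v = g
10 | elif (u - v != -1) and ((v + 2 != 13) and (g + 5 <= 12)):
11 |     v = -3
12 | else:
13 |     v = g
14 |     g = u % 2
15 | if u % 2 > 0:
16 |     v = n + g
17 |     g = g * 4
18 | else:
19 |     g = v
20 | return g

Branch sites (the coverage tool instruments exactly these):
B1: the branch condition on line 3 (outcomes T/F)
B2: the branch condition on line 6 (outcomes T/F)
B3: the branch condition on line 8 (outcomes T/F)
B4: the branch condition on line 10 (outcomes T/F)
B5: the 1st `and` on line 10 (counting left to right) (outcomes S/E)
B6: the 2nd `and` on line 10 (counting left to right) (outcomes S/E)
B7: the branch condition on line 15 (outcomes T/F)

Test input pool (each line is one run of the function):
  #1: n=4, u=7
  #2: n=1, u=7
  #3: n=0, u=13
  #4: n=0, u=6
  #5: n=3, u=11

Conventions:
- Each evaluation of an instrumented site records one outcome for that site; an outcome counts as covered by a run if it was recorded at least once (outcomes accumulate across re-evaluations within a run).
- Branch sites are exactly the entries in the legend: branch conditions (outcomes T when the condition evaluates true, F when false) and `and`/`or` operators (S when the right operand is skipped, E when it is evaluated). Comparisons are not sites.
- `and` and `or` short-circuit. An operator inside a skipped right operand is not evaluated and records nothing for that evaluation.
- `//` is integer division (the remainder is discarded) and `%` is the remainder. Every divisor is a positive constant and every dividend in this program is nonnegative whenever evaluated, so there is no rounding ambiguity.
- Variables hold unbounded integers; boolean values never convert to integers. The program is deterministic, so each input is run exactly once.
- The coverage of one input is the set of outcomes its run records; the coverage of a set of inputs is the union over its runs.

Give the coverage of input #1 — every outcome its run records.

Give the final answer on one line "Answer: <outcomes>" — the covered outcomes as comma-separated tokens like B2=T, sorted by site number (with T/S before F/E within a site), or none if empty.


Running input #1 (n=4, u=7), event by event:
  B1->F, B2->F, B5->E, B6->S, B4->F, B7->T
collecting distinct outcomes: B1=F, B2=F, B4=F, B5=E, B6=S, B7=T
Answer: B1=F, B2=F, B4=F, B5=E, B6=S, B7=T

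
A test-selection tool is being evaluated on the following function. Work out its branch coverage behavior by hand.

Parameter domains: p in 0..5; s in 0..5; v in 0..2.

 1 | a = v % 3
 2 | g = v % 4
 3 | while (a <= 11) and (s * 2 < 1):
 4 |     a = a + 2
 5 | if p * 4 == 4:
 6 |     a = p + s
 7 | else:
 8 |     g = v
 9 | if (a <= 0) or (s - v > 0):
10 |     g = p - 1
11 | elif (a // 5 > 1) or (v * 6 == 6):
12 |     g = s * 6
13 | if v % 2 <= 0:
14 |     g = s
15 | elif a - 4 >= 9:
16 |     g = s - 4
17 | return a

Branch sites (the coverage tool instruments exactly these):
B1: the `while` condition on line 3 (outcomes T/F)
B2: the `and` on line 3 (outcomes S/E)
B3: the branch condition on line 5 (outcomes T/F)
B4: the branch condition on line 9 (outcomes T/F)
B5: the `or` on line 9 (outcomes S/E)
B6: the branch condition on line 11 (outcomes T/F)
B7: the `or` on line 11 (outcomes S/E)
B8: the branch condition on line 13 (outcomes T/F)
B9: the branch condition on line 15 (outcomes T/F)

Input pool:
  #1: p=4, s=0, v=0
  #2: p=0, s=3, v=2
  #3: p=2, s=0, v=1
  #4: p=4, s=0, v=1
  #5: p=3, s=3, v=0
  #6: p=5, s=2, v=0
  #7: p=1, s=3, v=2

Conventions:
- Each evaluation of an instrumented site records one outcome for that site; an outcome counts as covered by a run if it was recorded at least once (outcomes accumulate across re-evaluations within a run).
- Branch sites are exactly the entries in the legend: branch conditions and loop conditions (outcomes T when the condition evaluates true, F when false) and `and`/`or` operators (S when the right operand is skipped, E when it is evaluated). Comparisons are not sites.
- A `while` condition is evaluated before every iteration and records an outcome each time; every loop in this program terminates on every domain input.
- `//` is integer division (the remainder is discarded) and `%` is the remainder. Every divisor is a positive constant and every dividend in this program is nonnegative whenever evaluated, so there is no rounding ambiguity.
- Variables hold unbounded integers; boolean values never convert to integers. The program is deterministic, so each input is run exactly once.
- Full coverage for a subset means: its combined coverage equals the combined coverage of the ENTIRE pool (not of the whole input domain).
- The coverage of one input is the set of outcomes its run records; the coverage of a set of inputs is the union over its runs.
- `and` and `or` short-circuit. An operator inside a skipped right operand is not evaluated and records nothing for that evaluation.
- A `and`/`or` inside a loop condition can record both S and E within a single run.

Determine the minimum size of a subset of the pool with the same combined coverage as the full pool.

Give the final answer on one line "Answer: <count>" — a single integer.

input #1, p=4, s=0, v=0: events B2->E, B1->T, B2->E, B1->T, B2->E, B1->T, B2->E, B1->T, B2->E, B1->T, B2->E, B1->T, B2->S, B1->F, ...; outcomes B1=T, B1=F, B2=S, B2=E, B3=F, B4=F, B5=E, B6=T, B7=S, B8=T
input #2, p=0, s=3, v=2: events B2->E, B1->F, B3->F, B5->E, B4->T, B8->T; outcomes B1=F, B2=E, B3=F, B4=T, B5=E, B8=T
input #3, p=2, s=0, v=1: events B2->E, B1->T, B2->E, B1->T, B2->E, B1->T, B2->E, B1->T, B2->E, B1->T, B2->E, B1->T, B2->S, B1->F, ...; outcomes B1=T, B1=F, B2=S, B2=E, B3=F, B4=F, B5=E, B6=T, B7=S, B8=F, B9=T
input #4, p=4, s=0, v=1: events B2->E, B1->T, B2->E, B1->T, B2->E, B1->T, B2->E, B1->T, B2->E, B1->T, B2->E, B1->T, B2->S, B1->F, ...; outcomes B1=T, B1=F, B2=S, B2=E, B3=F, B4=F, B5=E, B6=T, B7=S, B8=F, B9=T
input #5, p=3, s=3, v=0: events B2->E, B1->F, B3->F, B5->S, B4->T, B8->T; outcomes B1=F, B2=E, B3=F, B4=T, B5=S, B8=T
input #6, p=5, s=2, v=0: events B2->E, B1->F, B3->F, B5->S, B4->T, B8->T; outcomes B1=F, B2=E, B3=F, B4=T, B5=S, B8=T
input #7, p=1, s=3, v=2: events B2->E, B1->F, B3->T, B5->E, B4->T, B8->T; outcomes B1=F, B2=E, B3=T, B4=T, B5=E, B8=T
the full pool covers 15 outcomes: B1=T, B1=F, B2=S, B2=E, B3=T, B3=F, B4=T, B4=F, B5=S, B5=E, B6=T, B7=S, B8=T, B8=F, B9=T
checked all size-1 subsets: none covers 15 outcomes (max 11/15)
checked all size-2 subsets: none covers 15 outcomes (max 14/15)
size 3: inputs {3, 5, 7} cover all 15 outcomes, and no lexicographically smaller subset of this size does

Answer: 3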